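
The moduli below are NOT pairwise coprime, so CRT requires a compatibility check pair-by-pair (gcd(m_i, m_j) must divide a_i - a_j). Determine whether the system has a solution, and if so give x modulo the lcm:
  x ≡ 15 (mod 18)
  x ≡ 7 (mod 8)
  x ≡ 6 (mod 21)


Moduli 18, 8, 21 are not pairwise coprime, so CRT works modulo lcm(m_i) when all pairwise compatibility conditions hold.
Pairwise compatibility: gcd(m_i, m_j) must divide a_i - a_j for every pair.
Merge one congruence at a time:
  Start: x ≡ 15 (mod 18).
  Combine with x ≡ 7 (mod 8): gcd(18, 8) = 2; 7 - 15 = -8, which IS divisible by 2, so compatible.
    Write x = 15 + 18·t and substitute into x ≡ 7 (mod 8): 18·t ≡ 7 − 15 = -8 (mod 8).
    Divide the congruence (and modulus) by g = 2: 9·t ≡ -4 (mod 4).
    Reduce coefficients mod 4: 1·t ≡ 0 (mod 4).
    So t ≡ 0 (mod 4).
    Then x = 15 + 18·0 = 15, valid modulo lcm(18, 8) = 72: x ≡ 15 (mod 72).
  Combine with x ≡ 6 (mod 21): gcd(72, 21) = 3; 6 - 15 = -9, which IS divisible by 3, so compatible.
    Write x = 15 + 72·t and substitute into x ≡ 6 (mod 21): 72·t ≡ 6 − 15 = -9 (mod 21).
    Divide the congruence (and modulus) by g = 3: 24·t ≡ -3 (mod 7).
    Reduce coefficients mod 7: 3·t ≡ 4 (mod 7).
    The inverse of 3 mod 7 is 5 (since 3·5 = 15 = 2·7 + 1), so t ≡ 5·4 = 20 ≡ 6 (mod 7).
    Then x = 15 + 72·6 = 447, valid modulo lcm(72, 21) = 504: x ≡ 447 (mod 504).
Verify: 447 mod 18 = 15, 447 mod 8 = 7, 447 mod 21 = 6.

x ≡ 447 (mod 504).


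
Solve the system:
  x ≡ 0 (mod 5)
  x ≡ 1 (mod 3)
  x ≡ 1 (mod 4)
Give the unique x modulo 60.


Moduli 5, 3, 4 are pairwise coprime; by CRT there is a unique solution modulo M = 5 · 3 · 4 = 60.
Solve pairwise, accumulating the modulus:
  Start with x ≡ 0 (mod 5).
  Combine with x ≡ 1 (mod 3): since gcd(5, 3) = 1, we get a unique residue mod 15.
    Write x = 0 + 5·t and substitute into x ≡ 1 (mod 3): 5·t ≡ 1 − 0 = 1 (mod 3).
    Reduce coefficients mod 3: 2·t ≡ 1 (mod 3).
    The inverse of 2 mod 3 is 2 (since 2·2 = 4 = 1·3 + 1), so t ≡ 2·1 = 2 ≡ 2 (mod 3).
    Then x = 0 + 5·2 = 10, valid modulo lcm(5, 3) = 15: x ≡ 10 (mod 15).
  Combine with x ≡ 1 (mod 4): since gcd(15, 4) = 1, we get a unique residue mod 60.
    Write x = 10 + 15·t and substitute into x ≡ 1 (mod 4): 15·t ≡ 1 − 10 = -9 (mod 4).
    Reduce coefficients mod 4: 3·t ≡ 3 (mod 4).
    The inverse of 3 mod 4 is 3 (since 3·3 = 9 = 2·4 + 1), so t ≡ 3·3 = 9 ≡ 1 (mod 4).
    Then x = 10 + 15·1 = 25, valid modulo lcm(15, 4) = 60: x ≡ 25 (mod 60).
Verify: 25 mod 5 = 0 ✓, 25 mod 3 = 1 ✓, 25 mod 4 = 1 ✓.

x ≡ 25 (mod 60).


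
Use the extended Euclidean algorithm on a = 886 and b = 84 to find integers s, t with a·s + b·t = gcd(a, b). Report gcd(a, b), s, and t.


Euclidean algorithm on (886, 84) — divide until remainder is 0:
  886 = 10 · 84 + 46
  84 = 1 · 46 + 38
  46 = 1 · 38 + 8
  38 = 4 · 8 + 6
  8 = 1 · 6 + 2
  6 = 3 · 2 + 0
gcd(886, 84) = 2.
Track Bezout coefficients alongside the remainders: start with r₀ = 886 = a·1 + b·0 (s = 1, t = 0) and r₁ = 84 = a·0 + b·1 (s = 0, t = 1); each new remainder r_{k+1} = r_{k-1} − q_k·r_k inherits s_{k+1} = s_{k-1} − q_k·s_k, t_{k+1} = t_{k-1} − q_k·t_k, so r_k = a·s_k + b·t_k at every step:
  q = 10: r = 46, s = 1 − 10·0 = 1, t = 0 − 10·1 = -10  (check: 886·1 + 84·(-10) = 46)
  q = 1: r = 38, s = 0 − 1·1 = -1, t = 1 − 1·(-10) = 11  (check: 886·(-1) + 84·11 = 38)
  q = 1: r = 8, s = 1 − 1·(-1) = 2, t = -10 − 1·11 = -21  (check: 886·2 + 84·(-21) = 8)
  q = 4: r = 6, s = -1 − 4·2 = -9, t = 11 − 4·(-21) = 95  (check: 886·(-9) + 84·95 = 6)
  q = 1: r = 2, s = 2 − 1·(-9) = 11, t = -21 − 1·95 = -116  (check: 886·11 + 84·(-116) = 2)
The row with r = 2 (the gcd) gives the Bezout coefficients s = 11, t = -116.
Result: 886 · (11) + 84 · (-116) = 2.

gcd(886, 84) = 2; s = 11, t = -116 (check: 886·11 + 84·(-116) = 2).


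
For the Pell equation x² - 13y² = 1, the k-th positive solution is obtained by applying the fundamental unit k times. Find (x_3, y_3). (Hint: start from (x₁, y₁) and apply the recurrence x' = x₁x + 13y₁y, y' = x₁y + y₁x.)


Step 1: Find the fundamental solution (x₁, y₁) of x² - 13y² = 1.
  Expand √13 as a continued fraction. a₀ = ⌊√13⌋ = 3; iterate m_{k+1} = d_k·a_k − m_k, d_{k+1} = (13 − m_{k+1}²)/d_k, a_{k+1} = ⌊(a₀ + m_{k+1})/d_{k+1}⌋ (starting m₀ = 0, d₀ = 1), with convergents p_k = a_k·p_{k-1} + p_{k-2}, q_k = a_k·q_{k-1} + q_{k-2} (p₋₁ = 1, q₋₁ = 0):
  k = 0: a₀ = 3; p₀/q₀ = 3/1; p₀² − 13·q₀² = 9 − 13 = -4.
  k = 1: m = 3, d = 4, a = ⌊(3 + 3)/4⌋ = 1; p/q = (1·3 + 1)/(1·1 + 0) = 4/1; p² − 13·q² = 16 − 13 = 3.
  k = 2: m = 1, d = 3, a = ⌊(3 + 1)/3⌋ = 1; p/q = (1·4 + 3)/(1·1 + 1) = 7/2; p² − 13·q² = 49 − 52 = -3.
  k = 3: m = 2, d = 3, a = ⌊(3 + 2)/3⌋ = 1; p/q = (1·7 + 4)/(1·2 + 1) = 11/3; p² − 13·q² = 121 − 117 = 4.
  k = 4: m = 1, d = 4, a = ⌊(3 + 1)/4⌋ = 1; p/q = (1·11 + 7)/(1·3 + 2) = 18/5; p² − 13·q² = 324 − 325 = -1.
  k = 5: m = 3, d = 1, a = ⌊(3 + 3)/1⌋ = 6; p/q = (6·18 + 11)/(6·5 + 3) = 119/33; p² − 13·q² = 14161 − 14157 = 4.
  k = 6: m = 3, d = 4, a = ⌊(3 + 3)/4⌋ = 1; p/q = (1·119 + 18)/(1·33 + 5) = 137/38; p² − 13·q² = 18769 − 18772 = -3.
  k = 7: m = 1, d = 3, a = ⌊(3 + 1)/3⌋ = 1; p/q = (1·137 + 119)/(1·38 + 33) = 256/71; p² − 13·q² = 65536 − 65533 = 3.
  k = 8: m = 2, d = 3, a = ⌊(3 + 2)/3⌋ = 1; p/q = (1·256 + 137)/(1·71 + 38) = 393/109; p² − 13·q² = 154449 − 154453 = -4.
  k = 9: m = 1, d = 4, a = ⌊(3 + 1)/4⌋ = 1; p/q = (1·393 + 256)/(1·109 + 71) = 649/180; p² − 13·q² = 421201 − 421200 = 1.
  The first convergent with p² − 13·q² = 1 gives the fundamental solution (x₁, y₁) = (649, 180).
Step 2: Apply the recurrence (x_{n+1}, y_{n+1}) = (x₁x_n + 13y₁y_n, x₁y_n + y₁x_n) repeatedly.
  From (x_1, y_1) = (649, 180): x_2 = 649·649 + 13·180·180 = 842401; y_2 = 649·180 + 180·649 = 233640.
  From (x_2, y_2) = (842401, 233640): x_3 = 649·842401 + 13·180·233640 = 1093435849; y_3 = 649·233640 + 180·842401 = 303264540.
Step 3: Verify x_3² - 13·y_3² = 1195601955878350801 - 1195601955878350800 = 1 (should be 1). ✓

(x_1, y_1) = (649, 180); (x_3, y_3) = (1093435849, 303264540).


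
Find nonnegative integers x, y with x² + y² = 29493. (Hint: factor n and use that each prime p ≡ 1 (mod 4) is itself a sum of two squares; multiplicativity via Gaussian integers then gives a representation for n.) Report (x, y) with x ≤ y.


Step 1: Factor n = 29493 = 3^2 · 29 · 113.
Step 2: Check the mod-4 condition on each prime factor: 3 ≡ 3 (mod 4), exponent 2 (must be even); 29 ≡ 1 (mod 4), exponent 1; 113 ≡ 1 (mod 4), exponent 1.
All primes ≡ 3 (mod 4) appear to even exponent (or don't appear), so by the two-squares theorem n IS expressible as a sum of two squares.
Step 3: Build a representation. Group n = k² · m with k = 3 and m = 29 · 113 = 3277 (a product of primes ≡ 1 (mod 4)); a representation of m scales to one of n via (k·x)² + (k·y)² = k²(x² + y²). Each prime p ≡ 1 (mod 4) is itself a sum of two squares; find a² by testing p − a² for a perfect square:
  29: 29 − 1² = 28, 29 − 2² = 25 = 5² ⇒ 29 = 2² + 5².
  113: 113 − 1² = 112, 113 − 2² = 109, 113 − 3² = 104, 113 − 4² = 97, 113 − 5² = 88, 113 − 6² = 77, 113 − 7² = 64 = 8² ⇒ 113 = 7² + 8².
  Combine using the Brahmagupta–Fibonacci identity (a² + b²)(c² + d²) = (ac − bd)² + (ad + bc)² = (ac + bd)² + (ad − bc)²:
  29 · 113 = 3277: from (2² + 5²)(7² + 8²), take (2·7 − 5·8, 2·8 + 5·7) = (14 − 40, 16 + 35) = (-26, 51); dropping signs (only squares matter) gives (26, 51); check 26² + 51² = 676 + 2601 = 3277 ✓.
  Scale by k = 3: (3·26, 3·51) = (78, 153).
Step 4: Order so x ≤ y and verify: 78² + 153² = 6084 + 23409 = 29493 = n. ✓

n = 29493 = 78² + 153² (one valid representation with x ≤ y).


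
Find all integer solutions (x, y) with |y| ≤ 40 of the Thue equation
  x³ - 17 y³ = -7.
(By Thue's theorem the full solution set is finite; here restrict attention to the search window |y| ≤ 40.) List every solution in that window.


The equation is x³ - 17y³ = -7. For fixed y, x³ = 17·y³ − 7, so a solution requires the RHS to be a perfect cube.
Strategy: iterate y from -40 to 40, compute RHS = 17·y³ − 7, and check whether it is a (positive or negative) perfect cube.
Check small values of y:
  y = 0: RHS = -7 is not a perfect cube.
  y = 1: RHS = 10 is not a perfect cube.
  y = -1: RHS = -24 is not a perfect cube.
  y = 2: RHS = 129 is not a perfect cube.
  y = -2: RHS = -143 is not a perfect cube.
  y = 3: RHS = 452 is not a perfect cube.
  y = -3: RHS = -466 is not a perfect cube.
Continuing the search up to |y| = 40 finds no solutions either.
No (x, y) in the scanned range satisfies the equation.

No integer solutions with |y| ≤ 40.


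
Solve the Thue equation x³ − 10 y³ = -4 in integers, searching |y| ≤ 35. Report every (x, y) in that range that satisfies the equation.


The equation is x³ - 10y³ = -4. For fixed y, x³ = 10·y³ − 4, so a solution requires the RHS to be a perfect cube.
Strategy: iterate y from -35 to 35, compute RHS = 10·y³ − 4, and check whether it is a (positive or negative) perfect cube.
Check small values of y:
  y = 0: RHS = -4 is not a perfect cube.
  y = 1: RHS = 6 is not a perfect cube.
  y = -1: RHS = -14 is not a perfect cube.
  y = 2: RHS = 76 is not a perfect cube.
  y = -2: RHS = -84 is not a perfect cube.
  y = 3: RHS = 266 is not a perfect cube.
  y = -3: RHS = -274 is not a perfect cube.
Continuing the search up to |y| = 35 finds no solutions either.
No (x, y) in the scanned range satisfies the equation.

No integer solutions with |y| ≤ 35.


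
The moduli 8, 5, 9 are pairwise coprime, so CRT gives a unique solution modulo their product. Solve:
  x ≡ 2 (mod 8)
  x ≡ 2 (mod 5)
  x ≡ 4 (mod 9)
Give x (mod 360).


Moduli 8, 5, 9 are pairwise coprime; by CRT there is a unique solution modulo M = 8 · 5 · 9 = 360.
Solve pairwise, accumulating the modulus:
  Start with x ≡ 2 (mod 8).
  Combine with x ≡ 2 (mod 5): since gcd(8, 5) = 1, we get a unique residue mod 40.
    Write x = 2 + 8·t and substitute into x ≡ 2 (mod 5): 8·t ≡ 2 − 2 = 0 (mod 5).
    Reduce coefficients mod 5: 3·t ≡ 0 (mod 5).
    The inverse of 3 mod 5 is 2 (since 3·2 = 6 = 1·5 + 1), so t ≡ 2·0 = 0 ≡ 0 (mod 5).
    Then x = 2 + 8·0 = 2, valid modulo lcm(8, 5) = 40: x ≡ 2 (mod 40).
  Combine with x ≡ 4 (mod 9): since gcd(40, 9) = 1, we get a unique residue mod 360.
    Write x = 2 + 40·t and substitute into x ≡ 4 (mod 9): 40·t ≡ 4 − 2 = 2 (mod 9).
    Reduce coefficients mod 9: 4·t ≡ 2 (mod 9).
    The inverse of 4 mod 9 is 7 (since 4·7 = 28 = 3·9 + 1), so t ≡ 7·2 = 14 ≡ 5 (mod 9).
    Then x = 2 + 40·5 = 202, valid modulo lcm(40, 9) = 360: x ≡ 202 (mod 360).
Verify: 202 mod 8 = 2 ✓, 202 mod 5 = 2 ✓, 202 mod 9 = 4 ✓.

x ≡ 202 (mod 360).


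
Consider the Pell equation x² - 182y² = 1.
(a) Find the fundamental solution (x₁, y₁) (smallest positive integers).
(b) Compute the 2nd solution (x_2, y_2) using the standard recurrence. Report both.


Step 1: Find the fundamental solution (x₁, y₁) of x² - 182y² = 1.
  Expand √182 as a continued fraction. a₀ = ⌊√182⌋ = 13; iterate m_{k+1} = d_k·a_k − m_k, d_{k+1} = (182 − m_{k+1}²)/d_k, a_{k+1} = ⌊(a₀ + m_{k+1})/d_{k+1}⌋ (starting m₀ = 0, d₀ = 1), with convergents p_k = a_k·p_{k-1} + p_{k-2}, q_k = a_k·q_{k-1} + q_{k-2} (p₋₁ = 1, q₋₁ = 0):
  k = 0: a₀ = 13; p₀/q₀ = 13/1; p₀² − 182·q₀² = 169 − 182 = -13.
  k = 1: m = 13, d = 13, a = ⌊(13 + 13)/13⌋ = 2; p/q = (2·13 + 1)/(2·1 + 0) = 27/2; p² − 182·q² = 729 − 728 = 1.
  The first convergent with p² − 182·q² = 1 gives the fundamental solution (x₁, y₁) = (27, 2).
Step 2: Apply the recurrence (x_{n+1}, y_{n+1}) = (x₁x_n + 182y₁y_n, x₁y_n + y₁x_n) repeatedly.
  From (x_1, y_1) = (27, 2): x_2 = 27·27 + 182·2·2 = 1457; y_2 = 27·2 + 2·27 = 108.
Step 3: Verify x_2² - 182·y_2² = 2122849 - 2122848 = 1 (should be 1). ✓

(x_1, y_1) = (27, 2); (x_2, y_2) = (1457, 108).


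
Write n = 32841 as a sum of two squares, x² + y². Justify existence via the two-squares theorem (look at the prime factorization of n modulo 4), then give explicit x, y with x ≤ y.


Step 1: Factor n = 32841 = 3^2 · 41 · 89.
Step 2: Check the mod-4 condition on each prime factor: 3 ≡ 3 (mod 4), exponent 2 (must be even); 41 ≡ 1 (mod 4), exponent 1; 89 ≡ 1 (mod 4), exponent 1.
All primes ≡ 3 (mod 4) appear to even exponent (or don't appear), so by the two-squares theorem n IS expressible as a sum of two squares.
Step 3: Build a representation. Group n = k² · m with k = 3 and m = 41 · 89 = 3649 (a product of primes ≡ 1 (mod 4)); a representation of m scales to one of n via (k·x)² + (k·y)² = k²(x² + y²). Each prime p ≡ 1 (mod 4) is itself a sum of two squares; find a² by testing p − a² for a perfect square:
  41: 41 − 1² = 40, 41 − 2² = 37, 41 − 3² = 32, 41 − 4² = 25 = 5² ⇒ 41 = 4² + 5².
  89: 89 − 1² = 88, 89 − 2² = 85, 89 − 3² = 80, 89 − 4² = 73, 89 − 5² = 64 = 8² ⇒ 89 = 5² + 8².
  Combine using the Brahmagupta–Fibonacci identity (a² + b²)(c² + d²) = (ac − bd)² + (ad + bc)² = (ac + bd)² + (ad − bc)²:
  41 · 89 = 3649: from (4² + 5²)(5² + 8²), take (4·5 − 5·8, 4·8 + 5·5) = (20 − 40, 32 + 25) = (-20, 57); dropping signs (only squares matter) gives (20, 57); check 20² + 57² = 400 + 3249 = 3649 ✓.
  Scale by k = 3: (3·20, 3·57) = (60, 171).
Step 4: Order so x ≤ y and verify: 60² + 171² = 3600 + 29241 = 32841 = n. ✓

n = 32841 = 60² + 171² (one valid representation with x ≤ y).


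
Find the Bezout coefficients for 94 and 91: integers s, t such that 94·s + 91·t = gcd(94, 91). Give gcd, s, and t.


Euclidean algorithm on (94, 91) — divide until remainder is 0:
  94 = 1 · 91 + 3
  91 = 30 · 3 + 1
  3 = 3 · 1 + 0
gcd(94, 91) = 1.
Track Bezout coefficients alongside the remainders: start with r₀ = 94 = a·1 + b·0 (s = 1, t = 0) and r₁ = 91 = a·0 + b·1 (s = 0, t = 1); each new remainder r_{k+1} = r_{k-1} − q_k·r_k inherits s_{k+1} = s_{k-1} − q_k·s_k, t_{k+1} = t_{k-1} − q_k·t_k, so r_k = a·s_k + b·t_k at every step:
  q = 1: r = 3, s = 1 − 1·0 = 1, t = 0 − 1·1 = -1  (check: 94·1 + 91·(-1) = 3)
  q = 30: r = 1, s = 0 − 30·1 = -30, t = 1 − 30·(-1) = 31  (check: 94·(-30) + 91·31 = 1)
The row with r = 1 (the gcd) gives the Bezout coefficients s = -30, t = 31.
Result: 94 · (-30) + 91 · (31) = 1.

gcd(94, 91) = 1; s = -30, t = 31 (check: 94·(-30) + 91·31 = 1).


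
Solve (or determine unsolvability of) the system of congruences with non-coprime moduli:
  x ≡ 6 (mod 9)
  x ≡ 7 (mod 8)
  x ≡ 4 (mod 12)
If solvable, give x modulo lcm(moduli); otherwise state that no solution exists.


Moduli 9, 8, 12 are not pairwise coprime, so CRT works modulo lcm(m_i) when all pairwise compatibility conditions hold.
Pairwise compatibility: gcd(m_i, m_j) must divide a_i - a_j for every pair.
Merge one congruence at a time:
  Start: x ≡ 6 (mod 9).
  Combine with x ≡ 7 (mod 8): gcd(9, 8) = 1; 7 - 6 = 1, which IS divisible by 1, so compatible.
    Write x = 6 + 9·t and substitute into x ≡ 7 (mod 8): 9·t ≡ 7 − 6 = 1 (mod 8).
    Reduce coefficients mod 8: 1·t ≡ 1 (mod 8).
    So t ≡ 1 (mod 8).
    Then x = 6 + 9·1 = 15, valid modulo lcm(9, 8) = 72: x ≡ 15 (mod 72).
  Combine with x ≡ 4 (mod 12): gcd(72, 12) = 12, and 4 - 15 = -11 is NOT divisible by 12.
    ⇒ system is inconsistent (no integer solution).

No solution (the system is inconsistent).


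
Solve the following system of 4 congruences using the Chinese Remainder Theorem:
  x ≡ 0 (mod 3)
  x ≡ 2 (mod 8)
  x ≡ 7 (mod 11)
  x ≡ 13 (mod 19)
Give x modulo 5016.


Product of moduli M = 3 · 8 · 11 · 19 = 5016.
Merge one congruence at a time:
  Start: x ≡ 0 (mod 3).
  Combine with x ≡ 2 (mod 8); new modulus lcm = 24.
    Write x = 0 + 3·t and substitute into x ≡ 2 (mod 8): 3·t ≡ 2 − 0 = 2 (mod 8).
    The inverse of 3 mod 8 is 3 (since 3·3 = 9 = 1·8 + 1), so t ≡ 3·2 = 6 ≡ 6 (mod 8).
    Then x = 0 + 3·6 = 18, valid modulo lcm(3, 8) = 24: x ≡ 18 (mod 24).
  Combine with x ≡ 7 (mod 11); new modulus lcm = 264.
    Write x = 18 + 24·t and substitute into x ≡ 7 (mod 11): 24·t ≡ 7 − 18 = -11 (mod 11).
    Reduce coefficients mod 11: 2·t ≡ 0 (mod 11).
    The inverse of 2 mod 11 is 6 (since 2·6 = 12 = 1·11 + 1), so t ≡ 6·0 = 0 ≡ 0 (mod 11).
    Then x = 18 + 24·0 = 18, valid modulo lcm(24, 11) = 264: x ≡ 18 (mod 264).
  Combine with x ≡ 13 (mod 19); new modulus lcm = 5016.
    Write x = 18 + 264·t and substitute into x ≡ 13 (mod 19): 264·t ≡ 13 − 18 = -5 (mod 19).
    Reduce coefficients mod 19: 17·t ≡ 14 (mod 19).
    The inverse of 17 mod 19 is 9 (since 17·9 = 153 = 8·19 + 1), so t ≡ 9·14 = 126 ≡ 12 (mod 19).
    Then x = 18 + 264·12 = 3186, valid modulo lcm(264, 19) = 5016: x ≡ 3186 (mod 5016).
Verify against each original: 3186 mod 3 = 0, 3186 mod 8 = 2, 3186 mod 11 = 7, 3186 mod 19 = 13.

x ≡ 3186 (mod 5016).


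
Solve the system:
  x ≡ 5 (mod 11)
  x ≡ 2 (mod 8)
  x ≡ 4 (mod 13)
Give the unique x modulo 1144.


Moduli 11, 8, 13 are pairwise coprime; by CRT there is a unique solution modulo M = 11 · 8 · 13 = 1144.
Solve pairwise, accumulating the modulus:
  Start with x ≡ 5 (mod 11).
  Combine with x ≡ 2 (mod 8): since gcd(11, 8) = 1, we get a unique residue mod 88.
    Write x = 5 + 11·t and substitute into x ≡ 2 (mod 8): 11·t ≡ 2 − 5 = -3 (mod 8).
    Reduce coefficients mod 8: 3·t ≡ 5 (mod 8).
    The inverse of 3 mod 8 is 3 (since 3·3 = 9 = 1·8 + 1), so t ≡ 3·5 = 15 ≡ 7 (mod 8).
    Then x = 5 + 11·7 = 82, valid modulo lcm(11, 8) = 88: x ≡ 82 (mod 88).
  Combine with x ≡ 4 (mod 13): since gcd(88, 13) = 1, we get a unique residue mod 1144.
    Write x = 82 + 88·t and substitute into x ≡ 4 (mod 13): 88·t ≡ 4 − 82 = -78 (mod 13).
    Reduce coefficients mod 13: 10·t ≡ 0 (mod 13).
    The inverse of 10 mod 13 is 4 (since 10·4 = 40 = 3·13 + 1), so t ≡ 4·0 = 0 ≡ 0 (mod 13).
    Then x = 82 + 88·0 = 82, valid modulo lcm(88, 13) = 1144: x ≡ 82 (mod 1144).
Verify: 82 mod 11 = 5 ✓, 82 mod 8 = 2 ✓, 82 mod 13 = 4 ✓.

x ≡ 82 (mod 1144).


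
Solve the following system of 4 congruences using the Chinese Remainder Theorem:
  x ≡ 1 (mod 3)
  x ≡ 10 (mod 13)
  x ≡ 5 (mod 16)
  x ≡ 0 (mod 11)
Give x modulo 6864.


Product of moduli M = 3 · 13 · 16 · 11 = 6864.
Merge one congruence at a time:
  Start: x ≡ 1 (mod 3).
  Combine with x ≡ 10 (mod 13); new modulus lcm = 39.
    Write x = 1 + 3·t and substitute into x ≡ 10 (mod 13): 3·t ≡ 10 − 1 = 9 (mod 13).
    The inverse of 3 mod 13 is 9 (since 3·9 = 27 = 2·13 + 1), so t ≡ 9·9 = 81 ≡ 3 (mod 13).
    Then x = 1 + 3·3 = 10, valid modulo lcm(3, 13) = 39: x ≡ 10 (mod 39).
  Combine with x ≡ 5 (mod 16); new modulus lcm = 624.
    Write x = 10 + 39·t and substitute into x ≡ 5 (mod 16): 39·t ≡ 5 − 10 = -5 (mod 16).
    Reduce coefficients mod 16: 7·t ≡ 11 (mod 16).
    The inverse of 7 mod 16 is 7 (since 7·7 = 49 = 3·16 + 1), so t ≡ 7·11 = 77 ≡ 13 (mod 16).
    Then x = 10 + 39·13 = 517, valid modulo lcm(39, 16) = 624: x ≡ 517 (mod 624).
  Combine with x ≡ 0 (mod 11); new modulus lcm = 6864.
    Write x = 517 + 624·t and substitute into x ≡ 0 (mod 11): 624·t ≡ 0 − 517 = -517 (mod 11).
    Reduce coefficients mod 11: 8·t ≡ 0 (mod 11).
    The inverse of 8 mod 11 is 7 (since 8·7 = 56 = 5·11 + 1), so t ≡ 7·0 = 0 ≡ 0 (mod 11).
    Then x = 517 + 624·0 = 517, valid modulo lcm(624, 11) = 6864: x ≡ 517 (mod 6864).
Verify against each original: 517 mod 3 = 1, 517 mod 13 = 10, 517 mod 16 = 5, 517 mod 11 = 0.

x ≡ 517 (mod 6864).


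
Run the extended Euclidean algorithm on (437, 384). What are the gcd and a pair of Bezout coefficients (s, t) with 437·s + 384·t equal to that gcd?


Euclidean algorithm on (437, 384) — divide until remainder is 0:
  437 = 1 · 384 + 53
  384 = 7 · 53 + 13
  53 = 4 · 13 + 1
  13 = 13 · 1 + 0
gcd(437, 384) = 1.
Track Bezout coefficients alongside the remainders: start with r₀ = 437 = a·1 + b·0 (s = 1, t = 0) and r₁ = 384 = a·0 + b·1 (s = 0, t = 1); each new remainder r_{k+1} = r_{k-1} − q_k·r_k inherits s_{k+1} = s_{k-1} − q_k·s_k, t_{k+1} = t_{k-1} − q_k·t_k, so r_k = a·s_k + b·t_k at every step:
  q = 1: r = 53, s = 1 − 1·0 = 1, t = 0 − 1·1 = -1  (check: 437·1 + 384·(-1) = 53)
  q = 7: r = 13, s = 0 − 7·1 = -7, t = 1 − 7·(-1) = 8  (check: 437·(-7) + 384·8 = 13)
  q = 4: r = 1, s = 1 − 4·(-7) = 29, t = -1 − 4·8 = -33  (check: 437·29 + 384·(-33) = 1)
The row with r = 1 (the gcd) gives the Bezout coefficients s = 29, t = -33.
Result: 437 · (29) + 384 · (-33) = 1.

gcd(437, 384) = 1; s = 29, t = -33 (check: 437·29 + 384·(-33) = 1).


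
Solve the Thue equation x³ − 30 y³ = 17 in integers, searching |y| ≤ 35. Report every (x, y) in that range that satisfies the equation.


The equation is x³ - 30y³ = 17. For fixed y, x³ = 30·y³ + 17, so a solution requires the RHS to be a perfect cube.
Strategy: iterate y from -35 to 35, compute RHS = 30·y³ + 17, and check whether it is a (positive or negative) perfect cube.
Check small values of y:
  y = 0: RHS = 17 is not a perfect cube.
  y = 1: RHS = 47 is not a perfect cube.
  y = -1: RHS = -13 is not a perfect cube.
  y = 2: RHS = 257 is not a perfect cube.
  y = -2: RHS = -223 is not a perfect cube.
  y = 3: RHS = 827 is not a perfect cube.
  y = -3: RHS = -793 is not a perfect cube.
Continuing the search up to |y| = 35 finds no solutions either.
No (x, y) in the scanned range satisfies the equation.

No integer solutions with |y| ≤ 35.


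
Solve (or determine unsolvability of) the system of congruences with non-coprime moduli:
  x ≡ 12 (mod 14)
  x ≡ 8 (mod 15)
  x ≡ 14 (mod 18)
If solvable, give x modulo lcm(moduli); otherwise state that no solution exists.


Moduli 14, 15, 18 are not pairwise coprime, so CRT works modulo lcm(m_i) when all pairwise compatibility conditions hold.
Pairwise compatibility: gcd(m_i, m_j) must divide a_i - a_j for every pair.
Merge one congruence at a time:
  Start: x ≡ 12 (mod 14).
  Combine with x ≡ 8 (mod 15): gcd(14, 15) = 1; 8 - 12 = -4, which IS divisible by 1, so compatible.
    Write x = 12 + 14·t and substitute into x ≡ 8 (mod 15): 14·t ≡ 8 − 12 = -4 (mod 15).
    Reduce coefficients mod 15: 14·t ≡ 11 (mod 15).
    The inverse of 14 mod 15 is 14 (since 14·14 = 196 = 13·15 + 1), so t ≡ 14·11 = 154 ≡ 4 (mod 15).
    Then x = 12 + 14·4 = 68, valid modulo lcm(14, 15) = 210: x ≡ 68 (mod 210).
  Combine with x ≡ 14 (mod 18): gcd(210, 18) = 6; 14 - 68 = -54, which IS divisible by 6, so compatible.
    Write x = 68 + 210·t and substitute into x ≡ 14 (mod 18): 210·t ≡ 14 − 68 = -54 (mod 18).
    Divide the congruence (and modulus) by g = 6: 35·t ≡ -9 (mod 3).
    Reduce coefficients mod 3: 2·t ≡ 0 (mod 3).
    The inverse of 2 mod 3 is 2 (since 2·2 = 4 = 1·3 + 1), so t ≡ 2·0 = 0 ≡ 0 (mod 3).
    Then x = 68 + 210·0 = 68, valid modulo lcm(210, 18) = 630: x ≡ 68 (mod 630).
Verify: 68 mod 14 = 12, 68 mod 15 = 8, 68 mod 18 = 14.

x ≡ 68 (mod 630).


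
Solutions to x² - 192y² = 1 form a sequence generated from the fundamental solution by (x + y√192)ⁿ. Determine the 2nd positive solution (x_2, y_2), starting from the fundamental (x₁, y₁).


Step 1: Find the fundamental solution (x₁, y₁) of x² - 192y² = 1.
  Expand √192 as a continued fraction. a₀ = ⌊√192⌋ = 13; iterate m_{k+1} = d_k·a_k − m_k, d_{k+1} = (192 − m_{k+1}²)/d_k, a_{k+1} = ⌊(a₀ + m_{k+1})/d_{k+1}⌋ (starting m₀ = 0, d₀ = 1), with convergents p_k = a_k·p_{k-1} + p_{k-2}, q_k = a_k·q_{k-1} + q_{k-2} (p₋₁ = 1, q₋₁ = 0):
  k = 0: a₀ = 13; p₀/q₀ = 13/1; p₀² − 192·q₀² = 169 − 192 = -23.
  k = 1: m = 13, d = 23, a = ⌊(13 + 13)/23⌋ = 1; p/q = (1·13 + 1)/(1·1 + 0) = 14/1; p² − 192·q² = 196 − 192 = 4.
  k = 2: m = 10, d = 4, a = ⌊(13 + 10)/4⌋ = 5; p/q = (5·14 + 13)/(5·1 + 1) = 83/6; p² − 192·q² = 6889 − 6912 = -23.
  k = 3: m = 10, d = 23, a = ⌊(13 + 10)/23⌋ = 1; p/q = (1·83 + 14)/(1·6 + 1) = 97/7; p² − 192·q² = 9409 − 9408 = 1.
  The first convergent with p² − 192·q² = 1 gives the fundamental solution (x₁, y₁) = (97, 7).
Step 2: Apply the recurrence (x_{n+1}, y_{n+1}) = (x₁x_n + 192y₁y_n, x₁y_n + y₁x_n) repeatedly.
  From (x_1, y_1) = (97, 7): x_2 = 97·97 + 192·7·7 = 18817; y_2 = 97·7 + 7·97 = 1358.
Step 3: Verify x_2² - 192·y_2² = 354079489 - 354079488 = 1 (should be 1). ✓

(x_1, y_1) = (97, 7); (x_2, y_2) = (18817, 1358).


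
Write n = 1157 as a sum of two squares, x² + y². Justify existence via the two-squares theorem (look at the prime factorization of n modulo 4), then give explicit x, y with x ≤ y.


Step 1: Factor n = 1157 = 13 · 89.
Step 2: Check the mod-4 condition on each prime factor: 13 ≡ 1 (mod 4), exponent 1; 89 ≡ 1 (mod 4), exponent 1.
All primes ≡ 3 (mod 4) appear to even exponent (or don't appear), so by the two-squares theorem n IS expressible as a sum of two squares.
Step 3: Build a representation. Here n = 13 · 89 is a product of primes ≡ 1 (mod 4). Each prime p ≡ 1 (mod 4) is itself a sum of two squares; find a² by testing p − a² for a perfect square:
  13: 13 − 1² = 12, 13 − 2² = 9 = 3² ⇒ 13 = 2² + 3².
  89: 89 − 1² = 88, 89 − 2² = 85, 89 − 3² = 80, 89 − 4² = 73, 89 − 5² = 64 = 8² ⇒ 89 = 5² + 8².
  Combine using the Brahmagupta–Fibonacci identity (a² + b²)(c² + d²) = (ac − bd)² + (ad + bc)² = (ac + bd)² + (ad − bc)²:
  13 · 89 = 1157: from (2² + 3²)(5² + 8²), take (2·5 − 3·8, 2·8 + 3·5) = (10 − 24, 16 + 15) = (-14, 31); dropping signs (only squares matter) gives (14, 31); check 14² + 31² = 196 + 961 = 1157 ✓.
Step 4: Order so x ≤ y and verify: 14² + 31² = 196 + 961 = 1157 = n. ✓

n = 1157 = 14² + 31² (one valid representation with x ≤ y).


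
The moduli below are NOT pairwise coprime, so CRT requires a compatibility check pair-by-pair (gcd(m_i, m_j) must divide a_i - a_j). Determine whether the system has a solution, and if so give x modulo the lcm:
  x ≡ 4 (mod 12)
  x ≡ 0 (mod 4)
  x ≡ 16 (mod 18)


Moduli 12, 4, 18 are not pairwise coprime, so CRT works modulo lcm(m_i) when all pairwise compatibility conditions hold.
Pairwise compatibility: gcd(m_i, m_j) must divide a_i - a_j for every pair.
Merge one congruence at a time:
  Start: x ≡ 4 (mod 12).
  Combine with x ≡ 0 (mod 4): gcd(12, 4) = 4; 0 - 4 = -4, which IS divisible by 4, so compatible.
    Write x = 4 + 12·t and substitute into x ≡ 0 (mod 4): 12·t ≡ 0 − 4 = -4 (mod 4).
    Divide the congruence (and modulus) by g = 4: 3·t ≡ -1 (mod 1).
    Modulo 1 every t works; take t = 0.
    Then x = 4 + 12·0 = 4, valid modulo lcm(12, 4) = 12: x ≡ 4 (mod 12).
  Combine with x ≡ 16 (mod 18): gcd(12, 18) = 6; 16 - 4 = 12, which IS divisible by 6, so compatible.
    Write x = 4 + 12·t and substitute into x ≡ 16 (mod 18): 12·t ≡ 16 − 4 = 12 (mod 18).
    Divide the congruence (and modulus) by g = 6: 2·t ≡ 2 (mod 3).
    The inverse of 2 mod 3 is 2 (since 2·2 = 4 = 1·3 + 1), so t ≡ 2·2 = 4 ≡ 1 (mod 3).
    Then x = 4 + 12·1 = 16, valid modulo lcm(12, 18) = 36: x ≡ 16 (mod 36).
Verify: 16 mod 12 = 4, 16 mod 4 = 0, 16 mod 18 = 16.

x ≡ 16 (mod 36).


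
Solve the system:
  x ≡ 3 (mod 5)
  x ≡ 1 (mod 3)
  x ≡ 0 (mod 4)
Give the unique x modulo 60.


Moduli 5, 3, 4 are pairwise coprime; by CRT there is a unique solution modulo M = 5 · 3 · 4 = 60.
Solve pairwise, accumulating the modulus:
  Start with x ≡ 3 (mod 5).
  Combine with x ≡ 1 (mod 3): since gcd(5, 3) = 1, we get a unique residue mod 15.
    Write x = 3 + 5·t and substitute into x ≡ 1 (mod 3): 5·t ≡ 1 − 3 = -2 (mod 3).
    Reduce coefficients mod 3: 2·t ≡ 1 (mod 3).
    The inverse of 2 mod 3 is 2 (since 2·2 = 4 = 1·3 + 1), so t ≡ 2·1 = 2 ≡ 2 (mod 3).
    Then x = 3 + 5·2 = 13, valid modulo lcm(5, 3) = 15: x ≡ 13 (mod 15).
  Combine with x ≡ 0 (mod 4): since gcd(15, 4) = 1, we get a unique residue mod 60.
    Write x = 13 + 15·t and substitute into x ≡ 0 (mod 4): 15·t ≡ 0 − 13 = -13 (mod 4).
    Reduce coefficients mod 4: 3·t ≡ 3 (mod 4).
    The inverse of 3 mod 4 is 3 (since 3·3 = 9 = 2·4 + 1), so t ≡ 3·3 = 9 ≡ 1 (mod 4).
    Then x = 13 + 15·1 = 28, valid modulo lcm(15, 4) = 60: x ≡ 28 (mod 60).
Verify: 28 mod 5 = 3 ✓, 28 mod 3 = 1 ✓, 28 mod 4 = 0 ✓.

x ≡ 28 (mod 60).


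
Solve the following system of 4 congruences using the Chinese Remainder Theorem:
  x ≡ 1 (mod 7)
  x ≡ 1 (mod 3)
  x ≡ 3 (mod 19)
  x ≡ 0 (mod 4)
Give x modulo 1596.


Product of moduli M = 7 · 3 · 19 · 4 = 1596.
Merge one congruence at a time:
  Start: x ≡ 1 (mod 7).
  Combine with x ≡ 1 (mod 3); new modulus lcm = 21.
    Write x = 1 + 7·t and substitute into x ≡ 1 (mod 3): 7·t ≡ 1 − 1 = 0 (mod 3).
    Reduce coefficients mod 3: 1·t ≡ 0 (mod 3).
    So t ≡ 0 (mod 3).
    Then x = 1 + 7·0 = 1, valid modulo lcm(7, 3) = 21: x ≡ 1 (mod 21).
  Combine with x ≡ 3 (mod 19); new modulus lcm = 399.
    Write x = 1 + 21·t and substitute into x ≡ 3 (mod 19): 21·t ≡ 3 − 1 = 2 (mod 19).
    Reduce coefficients mod 19: 2·t ≡ 2 (mod 19).
    The inverse of 2 mod 19 is 10 (since 2·10 = 20 = 1·19 + 1), so t ≡ 10·2 = 20 ≡ 1 (mod 19).
    Then x = 1 + 21·1 = 22, valid modulo lcm(21, 19) = 399: x ≡ 22 (mod 399).
  Combine with x ≡ 0 (mod 4); new modulus lcm = 1596.
    Write x = 22 + 399·t and substitute into x ≡ 0 (mod 4): 399·t ≡ 0 − 22 = -22 (mod 4).
    Reduce coefficients mod 4: 3·t ≡ 2 (mod 4).
    The inverse of 3 mod 4 is 3 (since 3·3 = 9 = 2·4 + 1), so t ≡ 3·2 = 6 ≡ 2 (mod 4).
    Then x = 22 + 399·2 = 820, valid modulo lcm(399, 4) = 1596: x ≡ 820 (mod 1596).
Verify against each original: 820 mod 7 = 1, 820 mod 3 = 1, 820 mod 19 = 3, 820 mod 4 = 0.

x ≡ 820 (mod 1596).


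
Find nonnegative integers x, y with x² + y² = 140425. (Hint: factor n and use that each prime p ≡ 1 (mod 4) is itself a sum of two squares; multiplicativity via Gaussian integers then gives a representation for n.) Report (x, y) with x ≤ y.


Step 1: Factor n = 140425 = 5^2 · 41 · 137.
Step 2: Check the mod-4 condition on each prime factor: 5 ≡ 1 (mod 4), exponent 2; 41 ≡ 1 (mod 4), exponent 1; 137 ≡ 1 (mod 4), exponent 1.
All primes ≡ 3 (mod 4) appear to even exponent (or don't appear), so by the two-squares theorem n IS expressible as a sum of two squares.
Step 3: Build a representation. Group n = k² · m with k = 5 and m = 41 · 137 = 5617 (a product of primes ≡ 1 (mod 4)); a representation of m scales to one of n via (k·x)² + (k·y)² = k²(x² + y²). Each prime p ≡ 1 (mod 4) is itself a sum of two squares; find a² by testing p − a² for a perfect square:
  41: 41 − 1² = 40, 41 − 2² = 37, 41 − 3² = 32, 41 − 4² = 25 = 5² ⇒ 41 = 4² + 5².
  137: 137 − 1² = 136, 137 − 2² = 133, 137 − 3² = 128, 137 − 4² = 121 = 11² ⇒ 137 = 4² + 11².
  Combine using the Brahmagupta–Fibonacci identity (a² + b²)(c² + d²) = (ac − bd)² + (ad + bc)² = (ac + bd)² + (ad − bc)²:
  41 · 137 = 5617: from (4² + 5²)(4² + 11²), take (4·4 − 5·11, 4·11 + 5·4) = (16 − 55, 44 + 20) = (-39, 64); dropping signs (only squares matter) gives (39, 64); check 39² + 64² = 1521 + 4096 = 5617 ✓.
  Scale by k = 5: (5·39, 5·64) = (195, 320).
Step 4: Order so x ≤ y and verify: 195² + 320² = 38025 + 102400 = 140425 = n. ✓

n = 140425 = 195² + 320² (one valid representation with x ≤ y).


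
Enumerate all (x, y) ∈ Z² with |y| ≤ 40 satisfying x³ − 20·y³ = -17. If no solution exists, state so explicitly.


The equation is x³ - 20y³ = -17. For fixed y, x³ = 20·y³ − 17, so a solution requires the RHS to be a perfect cube.
Strategy: iterate y from -40 to 40, compute RHS = 20·y³ − 17, and check whether it is a (positive or negative) perfect cube.
Check small values of y:
  y = 0: RHS = -17 is not a perfect cube.
  y = 1: RHS = 3 is not a perfect cube.
  y = -1: RHS = -37 is not a perfect cube.
  y = 2: RHS = 143 is not a perfect cube.
  y = -2: RHS = -177 is not a perfect cube.
  y = 3: RHS = 523 is not a perfect cube.
  y = -3: RHS = -557 is not a perfect cube.
Continuing the search up to |y| = 40 finds no solutions either.
No (x, y) in the scanned range satisfies the equation.

No integer solutions with |y| ≤ 40.


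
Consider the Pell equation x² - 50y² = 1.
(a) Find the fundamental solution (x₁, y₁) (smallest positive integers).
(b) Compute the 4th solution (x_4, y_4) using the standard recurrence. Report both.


Step 1: Find the fundamental solution (x₁, y₁) of x² - 50y² = 1.
  Expand √50 as a continued fraction. a₀ = ⌊√50⌋ = 7; iterate m_{k+1} = d_k·a_k − m_k, d_{k+1} = (50 − m_{k+1}²)/d_k, a_{k+1} = ⌊(a₀ + m_{k+1})/d_{k+1}⌋ (starting m₀ = 0, d₀ = 1), with convergents p_k = a_k·p_{k-1} + p_{k-2}, q_k = a_k·q_{k-1} + q_{k-2} (p₋₁ = 1, q₋₁ = 0):
  k = 0: a₀ = 7; p₀/q₀ = 7/1; p₀² − 50·q₀² = 49 − 50 = -1.
  k = 1: m = 7, d = 1, a = ⌊(7 + 7)/1⌋ = 14; p/q = (14·7 + 1)/(14·1 + 0) = 99/14; p² − 50·q² = 9801 − 9800 = 1.
  The first convergent with p² − 50·q² = 1 gives the fundamental solution (x₁, y₁) = (99, 14).
Step 2: Apply the recurrence (x_{n+1}, y_{n+1}) = (x₁x_n + 50y₁y_n, x₁y_n + y₁x_n) repeatedly.
  From (x_1, y_1) = (99, 14): x_2 = 99·99 + 50·14·14 = 19601; y_2 = 99·14 + 14·99 = 2772.
  From (x_2, y_2) = (19601, 2772): x_3 = 99·19601 + 50·14·2772 = 3880899; y_3 = 99·2772 + 14·19601 = 548842.
  From (x_3, y_3) = (3880899, 548842): x_4 = 99·3880899 + 50·14·548842 = 768398401; y_4 = 99·548842 + 14·3880899 = 108667944.
Step 3: Verify x_4² - 50·y_4² = 590436102659356801 - 590436102659356800 = 1 (should be 1). ✓

(x_1, y_1) = (99, 14); (x_4, y_4) = (768398401, 108667944).


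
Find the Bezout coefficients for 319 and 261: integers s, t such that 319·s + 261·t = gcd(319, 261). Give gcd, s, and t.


Euclidean algorithm on (319, 261) — divide until remainder is 0:
  319 = 1 · 261 + 58
  261 = 4 · 58 + 29
  58 = 2 · 29 + 0
gcd(319, 261) = 29.
Track Bezout coefficients alongside the remainders: start with r₀ = 319 = a·1 + b·0 (s = 1, t = 0) and r₁ = 261 = a·0 + b·1 (s = 0, t = 1); each new remainder r_{k+1} = r_{k-1} − q_k·r_k inherits s_{k+1} = s_{k-1} − q_k·s_k, t_{k+1} = t_{k-1} − q_k·t_k, so r_k = a·s_k + b·t_k at every step:
  q = 1: r = 58, s = 1 − 1·0 = 1, t = 0 − 1·1 = -1  (check: 319·1 + 261·(-1) = 58)
  q = 4: r = 29, s = 0 − 4·1 = -4, t = 1 − 4·(-1) = 5  (check: 319·(-4) + 261·5 = 29)
The row with r = 29 (the gcd) gives the Bezout coefficients s = -4, t = 5.
Result: 319 · (-4) + 261 · (5) = 29.

gcd(319, 261) = 29; s = -4, t = 5 (check: 319·(-4) + 261·5 = 29).


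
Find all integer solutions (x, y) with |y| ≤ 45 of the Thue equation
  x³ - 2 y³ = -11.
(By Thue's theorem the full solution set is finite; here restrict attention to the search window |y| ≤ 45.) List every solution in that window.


The equation is x³ - 2y³ = -11. For fixed y, x³ = 2·y³ − 11, so a solution requires the RHS to be a perfect cube.
Strategy: iterate y from -45 to 45, compute RHS = 2·y³ − 11, and check whether it is a (positive or negative) perfect cube.
Check small values of y:
  y = 0: RHS = -11 is not a perfect cube.
  y = 1: RHS = -9 is not a perfect cube.
  y = -1: RHS = -13 is not a perfect cube.
  y = 2: RHS = 5 is not a perfect cube.
  y = -2: RHS = -27 = (-3)³ ⇒ x = -3 works.
  y = 3: RHS = 43 is not a perfect cube.
  y = -3: RHS = -65 is not a perfect cube.
Continuing the search up to |y| = 45 finds no further solutions beyond those listed.
Collected solutions: (-3, -2).

Solutions (with |y| ≤ 45): (-3, -2).


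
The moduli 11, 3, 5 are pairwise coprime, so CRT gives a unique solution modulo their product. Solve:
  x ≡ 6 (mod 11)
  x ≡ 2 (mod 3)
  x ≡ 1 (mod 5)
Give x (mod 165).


Moduli 11, 3, 5 are pairwise coprime; by CRT there is a unique solution modulo M = 11 · 3 · 5 = 165.
Solve pairwise, accumulating the modulus:
  Start with x ≡ 6 (mod 11).
  Combine with x ≡ 2 (mod 3): since gcd(11, 3) = 1, we get a unique residue mod 33.
    Write x = 6 + 11·t and substitute into x ≡ 2 (mod 3): 11·t ≡ 2 − 6 = -4 (mod 3).
    Reduce coefficients mod 3: 2·t ≡ 2 (mod 3).
    The inverse of 2 mod 3 is 2 (since 2·2 = 4 = 1·3 + 1), so t ≡ 2·2 = 4 ≡ 1 (mod 3).
    Then x = 6 + 11·1 = 17, valid modulo lcm(11, 3) = 33: x ≡ 17 (mod 33).
  Combine with x ≡ 1 (mod 5): since gcd(33, 5) = 1, we get a unique residue mod 165.
    Write x = 17 + 33·t and substitute into x ≡ 1 (mod 5): 33·t ≡ 1 − 17 = -16 (mod 5).
    Reduce coefficients mod 5: 3·t ≡ 4 (mod 5).
    The inverse of 3 mod 5 is 2 (since 3·2 = 6 = 1·5 + 1), so t ≡ 2·4 = 8 ≡ 3 (mod 5).
    Then x = 17 + 33·3 = 116, valid modulo lcm(33, 5) = 165: x ≡ 116 (mod 165).
Verify: 116 mod 11 = 6 ✓, 116 mod 3 = 2 ✓, 116 mod 5 = 1 ✓.

x ≡ 116 (mod 165).


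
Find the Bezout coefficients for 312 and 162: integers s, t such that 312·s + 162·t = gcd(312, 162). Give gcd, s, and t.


Euclidean algorithm on (312, 162) — divide until remainder is 0:
  312 = 1 · 162 + 150
  162 = 1 · 150 + 12
  150 = 12 · 12 + 6
  12 = 2 · 6 + 0
gcd(312, 162) = 6.
Track Bezout coefficients alongside the remainders: start with r₀ = 312 = a·1 + b·0 (s = 1, t = 0) and r₁ = 162 = a·0 + b·1 (s = 0, t = 1); each new remainder r_{k+1} = r_{k-1} − q_k·r_k inherits s_{k+1} = s_{k-1} − q_k·s_k, t_{k+1} = t_{k-1} − q_k·t_k, so r_k = a·s_k + b·t_k at every step:
  q = 1: r = 150, s = 1 − 1·0 = 1, t = 0 − 1·1 = -1  (check: 312·1 + 162·(-1) = 150)
  q = 1: r = 12, s = 0 − 1·1 = -1, t = 1 − 1·(-1) = 2  (check: 312·(-1) + 162·2 = 12)
  q = 12: r = 6, s = 1 − 12·(-1) = 13, t = -1 − 12·2 = -25  (check: 312·13 + 162·(-25) = 6)
The row with r = 6 (the gcd) gives the Bezout coefficients s = 13, t = -25.
Result: 312 · (13) + 162 · (-25) = 6.

gcd(312, 162) = 6; s = 13, t = -25 (check: 312·13 + 162·(-25) = 6).


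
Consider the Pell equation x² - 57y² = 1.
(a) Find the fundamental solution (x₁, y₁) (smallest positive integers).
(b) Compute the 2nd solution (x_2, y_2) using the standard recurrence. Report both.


Step 1: Find the fundamental solution (x₁, y₁) of x² - 57y² = 1.
  Expand √57 as a continued fraction. a₀ = ⌊√57⌋ = 7; iterate m_{k+1} = d_k·a_k − m_k, d_{k+1} = (57 − m_{k+1}²)/d_k, a_{k+1} = ⌊(a₀ + m_{k+1})/d_{k+1}⌋ (starting m₀ = 0, d₀ = 1), with convergents p_k = a_k·p_{k-1} + p_{k-2}, q_k = a_k·q_{k-1} + q_{k-2} (p₋₁ = 1, q₋₁ = 0):
  k = 0: a₀ = 7; p₀/q₀ = 7/1; p₀² − 57·q₀² = 49 − 57 = -8.
  k = 1: m = 7, d = 8, a = ⌊(7 + 7)/8⌋ = 1; p/q = (1·7 + 1)/(1·1 + 0) = 8/1; p² − 57·q² = 64 − 57 = 7.
  k = 2: m = 1, d = 7, a = ⌊(7 + 1)/7⌋ = 1; p/q = (1·8 + 7)/(1·1 + 1) = 15/2; p² − 57·q² = 225 − 228 = -3.
  k = 3: m = 6, d = 3, a = ⌊(7 + 6)/3⌋ = 4; p/q = (4·15 + 8)/(4·2 + 1) = 68/9; p² − 57·q² = 4624 − 4617 = 7.
  k = 4: m = 6, d = 7, a = ⌊(7 + 6)/7⌋ = 1; p/q = (1·68 + 15)/(1·9 + 2) = 83/11; p² − 57·q² = 6889 − 6897 = -8.
  k = 5: m = 1, d = 8, a = ⌊(7 + 1)/8⌋ = 1; p/q = (1·83 + 68)/(1·11 + 9) = 151/20; p² − 57·q² = 22801 − 22800 = 1.
  The first convergent with p² − 57·q² = 1 gives the fundamental solution (x₁, y₁) = (151, 20).
Step 2: Apply the recurrence (x_{n+1}, y_{n+1}) = (x₁x_n + 57y₁y_n, x₁y_n + y₁x_n) repeatedly.
  From (x_1, y_1) = (151, 20): x_2 = 151·151 + 57·20·20 = 45601; y_2 = 151·20 + 20·151 = 6040.
Step 3: Verify x_2² - 57·y_2² = 2079451201 - 2079451200 = 1 (should be 1). ✓

(x_1, y_1) = (151, 20); (x_2, y_2) = (45601, 6040).
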